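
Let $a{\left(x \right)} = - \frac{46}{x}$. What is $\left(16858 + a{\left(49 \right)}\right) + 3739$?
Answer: $\frac{1009207}{49} \approx 20596.0$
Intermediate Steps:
$\left(16858 + a{\left(49 \right)}\right) + 3739 = \left(16858 - \frac{46}{49}\right) + 3739 = \frac{825996}{49} + 3739 = \frac{1009207}{49}$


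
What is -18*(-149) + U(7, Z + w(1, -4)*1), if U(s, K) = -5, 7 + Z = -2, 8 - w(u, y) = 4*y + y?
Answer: 2677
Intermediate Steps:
w(u, y) = 8 - 5*y (w(u, y) = 8 - (4*y + y) = 8 - 5*y)
Z = -9 (Z = -7 - 2 = -9)
-18*(-149) + U(7, Z + w(1, -4)*1) = -18*(-149) - 5 = 2682 - 5 = 2677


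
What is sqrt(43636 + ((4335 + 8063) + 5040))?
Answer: 9*sqrt(754) ≈ 247.13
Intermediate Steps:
sqrt(43636 + ((4335 + 8063) + 5040)) = sqrt(43636 + (12398 + 5040)) = sqrt(43636 + 17438) = sqrt(61074) = 9*sqrt(754)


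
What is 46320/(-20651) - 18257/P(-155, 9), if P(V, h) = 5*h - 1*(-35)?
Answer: -1972699/8560 ≈ -230.46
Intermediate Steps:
P(V, h) = 35 + 5*h (P(V, h) = 5*h + 35 = 35 + 5*h)
46320/(-20651) - 18257/P(-155, 9) = 46320/(-20651) - 18257/(35 + 5*9) = 46320*(-1/20651) - 18257/(35 + 45) = -240/107 - 18257/80 = -1972699/8560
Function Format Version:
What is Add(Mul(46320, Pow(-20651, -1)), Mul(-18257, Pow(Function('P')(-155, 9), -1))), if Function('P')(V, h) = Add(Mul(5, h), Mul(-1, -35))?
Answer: Rational(-1972699, 8560) ≈ -230.46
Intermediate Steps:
Function('P')(V, h) = Add(35, Mul(5, h)) (Function('P')(V, h) = Add(Mul(5, h), 35) = Add(35, Mul(5, h)))
Add(Mul(46320, Pow(-20651, -1)), Mul(-18257, Pow(Function('P')(-155, 9), -1))) = Add(Mul(46320, Pow(-20651, -1)), Mul(-18257, Pow(Add(35, Mul(5, 9)), -1))) = Add(Mul(46320, Rational(-1, 20651)), Mul(-18257, Pow(Add(35, 45), -1))) = Add(Rational(-240, 107), Mul(-18257, Pow(80, -1))) = Add(Rational(-240, 107), Mul(-18257, Rational(1, 80))) = Add(Rational(-240, 107), Rational(-18257, 80)) = Rational(-1972699, 8560)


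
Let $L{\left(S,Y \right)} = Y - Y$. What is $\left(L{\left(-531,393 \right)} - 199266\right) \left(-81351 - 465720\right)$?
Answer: $109012649886$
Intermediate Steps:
$L{\left(S,Y \right)} = 0$
$\left(L{\left(-531,393 \right)} - 199266\right) \left(-81351 - 465720\right) = \left(0 - 199266\right) \left(-81351 - 465720\right) = \left(-199266\right) \left(-547071\right) = 109012649886$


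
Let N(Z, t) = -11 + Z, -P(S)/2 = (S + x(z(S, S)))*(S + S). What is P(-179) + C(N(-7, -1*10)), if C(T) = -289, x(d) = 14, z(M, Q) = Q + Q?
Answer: -118429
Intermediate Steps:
z(M, Q) = 2*Q
P(S) = -4*S*(14 + S) (P(S) = -2*(S + 14)*(S + S) = -2*(14 + S)*2*S = -4*S*(14 + S))
P(-179) + C(N(-7, -1*10)) = -4*(-179)*(14 - 179) - 289 = -4*(-179)*(-165) - 289 = -118140 - 289 = -118429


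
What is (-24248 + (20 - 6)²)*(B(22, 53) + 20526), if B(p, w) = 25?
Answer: -494292652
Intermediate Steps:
(-24248 + (20 - 6)²)*(B(22, 53) + 20526) = (-24248 + (20 - 6)²)*(25 + 20526) = (-24248 + 14²)*20551 = (-24248 + 196)*20551 = -24052*20551 = -494292652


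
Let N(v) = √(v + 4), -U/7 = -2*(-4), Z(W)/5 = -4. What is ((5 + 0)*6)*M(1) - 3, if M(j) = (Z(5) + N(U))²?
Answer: 10437 - 2400*I*√13 ≈ 10437.0 - 8653.3*I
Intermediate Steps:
Z(W) = -20 (Z(W) = 5*(-4) = -20)
U = -56 (U = -(-14)*(-4) = -7*8 = -56)
N(v) = √(4 + v)
M(j) = (-20 + 2*I*√13)² (M(j) = (-20 + √(4 - 56))² = (-20 + √(-52))² = (-20 + 2*I*√13)²)
((5 + 0)*6)*M(1) - 3 = ((5 + 0)*6)*(348 - 80*I*√13) - 3 = (5*6)*(348 - 80*I*√13) - 3 = 30*(348 - 80*I*√13) - 3 = (10440 - 2400*I*√13) - 3 = 10437 - 2400*I*√13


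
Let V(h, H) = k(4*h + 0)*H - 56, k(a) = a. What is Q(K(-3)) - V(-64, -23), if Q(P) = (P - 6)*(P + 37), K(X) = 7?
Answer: -5788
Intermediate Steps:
Q(P) = (-6 + P)*(37 + P)
V(h, H) = -56 + 4*H*h (V(h, H) = (4*h + 0)*H - 56 = (4*h)*H - 56 = 4*H*h - 56 = -56 + 4*H*h)
Q(K(-3)) - V(-64, -23) = (-222 + 7² + 31*7) - (-56 + 4*(-23)*(-64)) = (-222 + 49 + 217) - (-56 + 5888) = 44 - 1*5832 = 44 - 5832 = -5788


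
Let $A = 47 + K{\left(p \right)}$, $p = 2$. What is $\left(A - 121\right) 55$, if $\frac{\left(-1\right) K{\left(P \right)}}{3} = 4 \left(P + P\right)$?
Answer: $-6710$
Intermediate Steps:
$K{\left(P \right)} = - 24 P$ ($K{\left(P \right)} = - 3 \cdot 4 \left(P + P\right) = - 3 \cdot 4 \cdot 2 P = - 3 \cdot 8 P = - 24 P$)
$A = -1$ ($A = 47 - 48 = -1$)
$\left(A - 121\right) 55 = \left(-1 - 121\right) 55 = \left(-122\right) 55 = -6710$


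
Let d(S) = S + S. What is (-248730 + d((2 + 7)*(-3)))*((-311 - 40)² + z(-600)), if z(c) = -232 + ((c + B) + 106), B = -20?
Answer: -30464844720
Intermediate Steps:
z(c) = -146 + c (z(c) = -232 + ((c - 20) + 106) = -232 + ((-20 + c) + 106) = -232 + (86 + c) = -146 + c)
d(S) = 2*S
(-248730 + d((2 + 7)*(-3)))*((-311 - 40)² + z(-600)) = (-248730 + 2*((2 + 7)*(-3)))*((-311 - 40)² + (-146 - 600)) = (-248730 + 2*(9*(-3)))*((-351)² - 746) = (-248730 + 2*(-27))*(123201 - 746) = (-248730 - 54)*122455 = -248784*122455 = -30464844720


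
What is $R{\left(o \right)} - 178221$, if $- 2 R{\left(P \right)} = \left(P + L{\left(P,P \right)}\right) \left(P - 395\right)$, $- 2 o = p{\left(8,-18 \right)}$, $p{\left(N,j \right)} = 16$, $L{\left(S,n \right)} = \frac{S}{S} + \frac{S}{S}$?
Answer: $-179430$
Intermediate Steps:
$L{\left(S,n \right)} = 2$ ($L{\left(S,n \right)} = 1 + 1 = 2$)
$o = -8$ ($o = \left(- \frac{1}{2}\right) 16 = -8$)
$R{\left(P \right)} = - \frac{\left(-395 + P\right) \left(2 + P\right)}{2}$ ($R{\left(P \right)} = - \frac{\left(P + 2\right) \left(P - 395\right)}{2} = - \frac{\left(2 + P\right) \left(-395 + P\right)}{2} = - \frac{\left(-395 + P\right) \left(2 + P\right)}{2}$)
$R{\left(o \right)} - 178221 = \left(395 - \frac{\left(-8\right)^{2}}{2} + \frac{393}{2} \left(-8\right)\right) - 178221 = \left(395 - 32 - 1572\right) - 178221 = -1209 - 178221 = -179430$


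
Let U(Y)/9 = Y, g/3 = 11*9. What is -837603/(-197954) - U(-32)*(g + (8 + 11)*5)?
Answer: 22349052387/197954 ≈ 1.1290e+5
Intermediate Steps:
g = 297 (g = 3*(11*9) = 3*99 = 297)
U(Y) = 9*Y
-837603/(-197954) - U(-32)*(g + (8 + 11)*5) = -837603/(-197954) - 9*(-32)*(297 + (8 + 11)*5) = -837603*(-1/197954) - (-288)*(297 + 19*5) = 837603/197954 - (-288)*(297 + 95) = 837603/197954 - (-288)*392 = 837603/197954 - 1*(-112896) = 837603/197954 + 112896 = 22349052387/197954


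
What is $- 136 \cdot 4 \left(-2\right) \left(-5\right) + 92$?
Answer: $-5348$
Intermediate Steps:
$- 136 \cdot 4 \left(-2\right) \left(-5\right) + 92 = - 136 \left(\left(-8\right) \left(-5\right)\right) + 92 = \left(-136\right) 40 + 92 = -5440 + 92 = -5348$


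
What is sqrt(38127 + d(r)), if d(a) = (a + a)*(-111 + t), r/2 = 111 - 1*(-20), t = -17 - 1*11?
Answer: I*sqrt(34709) ≈ 186.3*I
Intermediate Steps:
t = -28 (t = -17 - 11 = -28)
r = 262 (r = 2*(111 - 1*(-20)) = 2*(111 + 20) = 2*131 = 262)
d(a) = -278*a (d(a) = (a + a)*(-111 - 28) = (2*a)*(-139) = -278*a)
sqrt(38127 + d(r)) = sqrt(38127 - 278*262) = sqrt(38127 - 72836) = sqrt(-34709) = I*sqrt(34709)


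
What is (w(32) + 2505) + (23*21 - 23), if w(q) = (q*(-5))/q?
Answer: 2960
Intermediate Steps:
w(q) = -5 (w(q) = (-5*q)/q = -5)
(w(32) + 2505) + (23*21 - 23) = (-5 + 2505) + (23*21 - 23) = 2500 + (483 - 23) = 2500 + 460 = 2960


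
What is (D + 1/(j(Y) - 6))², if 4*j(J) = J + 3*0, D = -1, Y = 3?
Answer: 625/441 ≈ 1.4172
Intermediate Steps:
j(J) = J/4 (j(J) = (J + 3*0)/4 = (J + 0)/4 = J/4)
(D + 1/(j(Y) - 6))² = (-1 + 1/((¼)*3 - 6))² = (-1 + 1/(¾ - 6))² = (-1 + 1/(-21/4))² = (-1 - 4/21)² = (-25/21)² = 625/441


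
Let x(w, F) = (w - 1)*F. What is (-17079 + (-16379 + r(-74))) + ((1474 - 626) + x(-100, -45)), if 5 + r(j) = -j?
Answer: -27996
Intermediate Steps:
r(j) = -5 - j
x(w, F) = F*(-1 + w) (x(w, F) = (-1 + w)*F = F*(-1 + w))
(-17079 + (-16379 + r(-74))) + ((1474 - 626) + x(-100, -45)) = (-17079 + (-16379 + (-5 - 1*(-74)))) + ((1474 - 626) - 45*(-1 - 100)) = (-17079 + (-16379 + (-5 + 74))) + (848 - 45*(-101)) = (-17079 + (-16379 + 69)) + (848 + 4545) = (-17079 - 16310) + 5393 = -33389 + 5393 = -27996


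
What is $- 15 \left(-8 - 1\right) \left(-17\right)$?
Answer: $-2295$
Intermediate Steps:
$- 15 \left(-8 - 1\right) \left(-17\right) = \left(-15\right) \left(-9\right) \left(-17\right) = 135 \left(-17\right) = -2295$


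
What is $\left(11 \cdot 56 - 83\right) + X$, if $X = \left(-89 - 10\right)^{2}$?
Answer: $10334$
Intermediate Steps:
$X = 9801$ ($X = \left(-99\right)^{2} = 9801$)
$\left(11 \cdot 56 - 83\right) + X = \left(11 \cdot 56 - 83\right) + 9801 = \left(616 - 83\right) + 9801 = 533 + 9801 = 10334$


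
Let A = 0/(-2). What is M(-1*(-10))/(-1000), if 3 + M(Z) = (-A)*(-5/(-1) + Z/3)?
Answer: 3/1000 ≈ 0.0030000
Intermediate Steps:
A = 0 (A = 0*(-½) = 0)
M(Z) = -3 (M(Z) = -3 + (-1*0)*(-5/(-1) + Z/3) = -3 + 0*(-5*(-1) + Z*(⅓)) = -3 + 0*(5 + Z/3) = -3 + 0 = -3)
M(-1*(-10))/(-1000) = -3/(-1000) = -3*(-1/1000) = 3/1000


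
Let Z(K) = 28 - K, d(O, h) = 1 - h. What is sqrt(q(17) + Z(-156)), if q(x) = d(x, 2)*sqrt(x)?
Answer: sqrt(184 - sqrt(17)) ≈ 13.412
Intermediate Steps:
q(x) = -sqrt(x) (q(x) = (1 - 1*2)*sqrt(x) = (1 - 2)*sqrt(x) = -sqrt(x))
sqrt(q(17) + Z(-156)) = sqrt(-sqrt(17) + (28 - 1*(-156))) = sqrt(-sqrt(17) + (28 + 156)) = sqrt(-sqrt(17) + 184) = sqrt(184 - sqrt(17))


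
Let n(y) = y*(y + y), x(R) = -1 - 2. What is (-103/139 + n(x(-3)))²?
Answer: 5755201/19321 ≈ 297.87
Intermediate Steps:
x(R) = -3
n(y) = 2*y² (n(y) = y*(2*y) = 2*y²)
(-103/139 + n(x(-3)))² = (-103/139 + 2*(-3)²)² = (-103*1/139 + 2*9)² = (-103/139 + 18)² = (2399/139)² = 5755201/19321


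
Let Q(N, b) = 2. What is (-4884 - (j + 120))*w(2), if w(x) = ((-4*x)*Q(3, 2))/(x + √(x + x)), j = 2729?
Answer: 30932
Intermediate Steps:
w(x) = -8*x/(x + √2*√x) (w(x) = (-4*x*2)/(x + √(x + x)) = (-8*x)/(x + √(2*x)) = (-8*x)/(x + √2*√x) = -8*x/(x + √2*√x))
(-4884 - (j + 120))*w(2) = (-4884 - (2729 + 120))*(-8*2/(2 + √2*√2)) = (-4884 - 1*2849)*(-8*2/(2 + 2)) = (-4884 - 2849)*(-8*2/4) = -(-61864)*2/4 = -7733*(-4) = 30932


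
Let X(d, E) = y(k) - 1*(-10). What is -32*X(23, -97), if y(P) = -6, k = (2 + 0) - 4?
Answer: -128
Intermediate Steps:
k = -2 (k = 2 - 4 = -2)
X(d, E) = 4 (X(d, E) = -6 - 1*(-10) = -6 + 10 = 4)
-32*X(23, -97) = -32*4 = -128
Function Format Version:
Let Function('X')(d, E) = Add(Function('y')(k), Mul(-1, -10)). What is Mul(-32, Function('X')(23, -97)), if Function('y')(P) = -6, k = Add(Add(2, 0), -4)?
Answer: -128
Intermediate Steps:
k = -2 (k = Add(2, -4) = -2)
Function('X')(d, E) = 4 (Function('X')(d, E) = Add(-6, Mul(-1, -10)) = Add(-6, 10) = 4)
Mul(-32, Function('X')(23, -97)) = Mul(-32, 4) = -128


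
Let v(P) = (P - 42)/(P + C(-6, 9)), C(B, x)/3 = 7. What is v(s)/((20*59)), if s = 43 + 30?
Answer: 31/110920 ≈ 0.00027948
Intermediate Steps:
C(B, x) = 21 (C(B, x) = 3*7 = 21)
s = 73
v(P) = (-42 + P)/(21 + P) (v(P) = (P - 42)/(P + 21) = (-42 + P)/(21 + P))
v(s)/((20*59)) = ((-42 + 73)/(21 + 73))/((20*59)) = (31/94)/1180 = ((1/94)*31)*(1/1180) = (31/94)*(1/1180) = 31/110920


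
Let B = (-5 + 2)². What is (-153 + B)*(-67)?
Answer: 9648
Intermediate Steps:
B = 9 (B = (-3)² = 9)
(-153 + B)*(-67) = (-153 + 9)*(-67) = -144*(-67) = 9648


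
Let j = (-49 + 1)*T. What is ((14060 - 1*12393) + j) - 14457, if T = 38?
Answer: -14614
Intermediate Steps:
j = -1824 (j = (-49 + 1)*38 = -48*38 = -1824)
((14060 - 1*12393) + j) - 14457 = ((14060 - 1*12393) - 1824) - 14457 = ((14060 - 12393) - 1824) - 14457 = (1667 - 1824) - 14457 = -157 - 14457 = -14614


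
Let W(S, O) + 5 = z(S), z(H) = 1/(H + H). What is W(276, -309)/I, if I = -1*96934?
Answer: 2759/53507568 ≈ 5.1563e-5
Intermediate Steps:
z(H) = 1/(2*H)
W(S, O) = -5 + 1/(2*S)
I = -96934
W(276, -309)/I = (-5 + (½)/276)/(-96934) = (-5 + (½)*(1/276))*(-1/96934) = (-5 + 1/552)*(-1/96934) = -2759/552*(-1/96934) = 2759/53507568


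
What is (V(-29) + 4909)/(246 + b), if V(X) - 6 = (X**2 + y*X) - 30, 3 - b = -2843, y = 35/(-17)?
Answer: 98357/52564 ≈ 1.8712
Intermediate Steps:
y = -35/17 (y = 35*(-1/17) = -35/17 ≈ -2.0588)
b = 2846 (b = 3 - 1*(-2843) = 3 + 2843 = 2846)
V(X) = -24 + X**2 - 35*X/17 (V(X) = 6 + ((X**2 - 35*X/17) - 30) = 6 + (-30 + X**2 - 35*X/17) = -24 + X**2 - 35*X/17)
(V(-29) + 4909)/(246 + b) = ((-24 + (-29)**2 - 35/17*(-29)) + 4909)/(246 + 2846) = ((-24 + 841 + 1015/17) + 4909)/3092 = (14904/17 + 4909)*(1/3092) = (98357/17)*(1/3092) = 98357/52564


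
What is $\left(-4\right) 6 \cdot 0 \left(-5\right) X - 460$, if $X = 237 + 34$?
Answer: $-460$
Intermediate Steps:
$X = 271$
$\left(-4\right) 6 \cdot 0 \left(-5\right) X - 460 = \left(-4\right) 6 \cdot 0 \left(-5\right) 271 - 460 = \left(-24\right) 0 \cdot 271 - 460 = 0 \cdot 271 - 460 = 0 - 460 = -460$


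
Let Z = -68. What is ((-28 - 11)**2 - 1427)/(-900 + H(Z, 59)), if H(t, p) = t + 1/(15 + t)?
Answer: -4982/51305 ≈ -0.097106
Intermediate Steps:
((-28 - 11)**2 - 1427)/(-900 + H(Z, 59)) = ((-28 - 11)**2 - 1427)/(-900 + (1 + (-68)**2 + 15*(-68))/(15 - 68)) = ((-39)**2 - 1427)/(-900 + (1 + 4624 - 1020)/(-53)) = (1521 - 1427)/(-900 - 1/53*3605) = 94/(-900 - 3605/53) = 94/(-51305/53) = 94*(-53/51305) = -4982/51305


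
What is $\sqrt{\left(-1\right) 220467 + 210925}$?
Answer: $i \sqrt{9542} \approx 97.683 i$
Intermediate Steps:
$\sqrt{\left(-1\right) 220467 + 210925} = \sqrt{-220467 + 210925} = \sqrt{-9542} = i \sqrt{9542}$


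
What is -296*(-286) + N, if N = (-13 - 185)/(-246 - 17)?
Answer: 22264726/263 ≈ 84657.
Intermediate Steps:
N = 198/263 (N = -198/(-263) = -198*(-1/263) = 198/263 ≈ 0.75285)
-296*(-286) + N = -296*(-286) + 198/263 = 84656 + 198/263 = 22264726/263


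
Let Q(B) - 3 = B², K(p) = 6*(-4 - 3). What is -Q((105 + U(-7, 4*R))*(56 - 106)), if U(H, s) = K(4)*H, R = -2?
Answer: -398002503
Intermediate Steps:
K(p) = -42 (K(p) = 6*(-7) = -42)
U(H, s) = -42*H
Q(B) = 3 + B²
-Q((105 + U(-7, 4*R))*(56 - 106)) = -(3 + ((105 - 42*(-7))*(56 - 106))²) = -(3 + ((105 + 294)*(-50))²) = -(3 + (399*(-50))²) = -(3 + (-19950)²) = -(3 + 398002500) = -1*398002503 = -398002503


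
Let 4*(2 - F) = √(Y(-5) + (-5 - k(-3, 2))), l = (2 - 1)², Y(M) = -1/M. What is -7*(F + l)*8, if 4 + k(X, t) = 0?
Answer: -168 + 28*I*√5/5 ≈ -168.0 + 12.522*I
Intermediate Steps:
k(X, t) = -4 (k(X, t) = -4 + 0 = -4)
l = 1 (l = 1² = 1)
F = 2 - I*√5/10 (F = 2 - √(-1/(-5) + (-5 - 1*(-4)))/4 = 2 - √(-1*(-⅕) + (-5 + 4))/4 = 2 - √(⅕ - 1)/4 = 2 - I*√5/10 ≈ 2.0 - 0.22361*I)
-7*(F + l)*8 = -7*((2 - I*√5/10) + 1)*8 = -7*(3 - I*√5/10)*8 = (-21 + 7*I*√5/10)*8 = -168 + 28*I*√5/5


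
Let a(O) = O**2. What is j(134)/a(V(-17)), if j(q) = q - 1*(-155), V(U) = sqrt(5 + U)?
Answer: -289/12 ≈ -24.083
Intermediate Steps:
j(q) = 155 + q (j(q) = q + 155 = 155 + q)
j(134)/a(V(-17)) = (155 + 134)/((sqrt(5 - 17))**2) = 289/((sqrt(-12))**2) = 289/((2*I*sqrt(3))**2) = 289/(-12) = 289*(-1/12) = -289/12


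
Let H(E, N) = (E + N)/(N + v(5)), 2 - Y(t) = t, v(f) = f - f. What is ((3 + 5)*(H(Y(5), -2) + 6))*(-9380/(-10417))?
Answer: 637840/10417 ≈ 61.231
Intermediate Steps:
v(f) = 0
Y(t) = 2 - t
H(E, N) = (E + N)/N (H(E, N) = (E + N)/(N + 0) = (E + N)/N)
((3 + 5)*(H(Y(5), -2) + 6))*(-9380/(-10417)) = ((3 + 5)*(((2 - 1*5) - 2)/(-2) + 6))*(-9380/(-10417)) = (8*(-((2 - 5) - 2)/2 + 6))*(-9380*(-1/10417)) = (8*(-(-3 - 2)/2 + 6))*(9380/10417) = (8*(-½*(-5) + 6))*(9380/10417) = (8*(5/2 + 6))*(9380/10417) = (8*(17/2))*(9380/10417) = 68*(9380/10417) = 637840/10417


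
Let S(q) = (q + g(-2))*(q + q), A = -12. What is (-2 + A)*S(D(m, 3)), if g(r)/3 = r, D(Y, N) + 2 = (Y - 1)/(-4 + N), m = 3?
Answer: -1120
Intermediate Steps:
D(Y, N) = -2 + (-1 + Y)/(-4 + N) (D(Y, N) = -2 + (Y - 1)/(-4 + N) = -2 + (-1 + Y)/(-4 + N))
g(r) = 3*r
S(q) = 2*q*(-6 + q) (S(q) = (q + 3*(-2))*(q + q) = (q - 6)*(2*q) = (-6 + q)*(2*q) = 2*q*(-6 + q))
(-2 + A)*S(D(m, 3)) = (-2 - 12)*(2*((7 + 3 - 2*3)/(-4 + 3))*(-6 + (7 + 3 - 2*3)/(-4 + 3))) = -28*(7 + 3 - 6)/(-1)*(-6 + (7 + 3 - 6)/(-1)) = -28*(-1*4)*(-6 - 1*4) = -28*(-4)*(-6 - 4) = -28*(-4)*(-10) = -14*80 = -1120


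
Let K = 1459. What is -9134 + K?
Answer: -7675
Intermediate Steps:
-9134 + K = -9134 + 1459 = -7675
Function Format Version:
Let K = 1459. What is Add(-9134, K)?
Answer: -7675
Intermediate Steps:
Add(-9134, K) = Add(-9134, 1459) = -7675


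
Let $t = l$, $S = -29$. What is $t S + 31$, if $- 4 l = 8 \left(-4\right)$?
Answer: $-201$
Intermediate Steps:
$l = 8$ ($l = - \frac{8 \left(-4\right)}{4} = \left(- \frac{1}{4}\right) \left(-32\right) = 8$)
$t = 8$
$t S + 31 = 8 \left(-29\right) + 31 = -232 + 31 = -201$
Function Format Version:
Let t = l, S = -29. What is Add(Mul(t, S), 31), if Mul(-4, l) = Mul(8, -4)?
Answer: -201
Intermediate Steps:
l = 8 (l = Mul(Rational(-1, 4), Mul(8, -4)) = Mul(Rational(-1, 4), -32) = 8)
t = 8
Add(Mul(t, S), 31) = Add(Mul(8, -29), 31) = Add(-232, 31) = -201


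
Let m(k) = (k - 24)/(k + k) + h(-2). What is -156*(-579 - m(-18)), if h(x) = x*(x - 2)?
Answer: 91754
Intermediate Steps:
h(x) = x*(-2 + x)
m(k) = 8 + (-24 + k)/(2*k) (m(k) = (k - 24)/(k + k) - 2*(-2 - 2) = (-24 + k)/((2*k)) - 2*(-4) = (-24 + k)*(1/(2*k)) + 8 = (-24 + k)/(2*k) + 8 = 8 + (-24 + k)/(2*k))
-156*(-579 - m(-18)) = -156*(-579 - (17/2 - 12/(-18))) = -156*(-579 - (17/2 - 12*(-1/18))) = -156*(-579 - (17/2 + 2/3)) = -156*(-579 - 1*55/6) = -156*(-579 - 55/6) = -156*(-3529/6) = 91754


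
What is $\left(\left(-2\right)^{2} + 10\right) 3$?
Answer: $42$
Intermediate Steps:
$\left(\left(-2\right)^{2} + 10\right) 3 = \left(4 + 10\right) 3 = 14 \cdot 3 = 42$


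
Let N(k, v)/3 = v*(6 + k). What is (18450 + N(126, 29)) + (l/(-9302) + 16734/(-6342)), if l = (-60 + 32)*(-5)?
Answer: 147145701309/4916107 ≈ 29931.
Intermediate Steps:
l = 140 (l = -28*(-5) = 140)
N(k, v) = 3*v*(6 + k) (N(k, v) = 3*(v*(6 + k)) = 3*v*(6 + k))
(18450 + N(126, 29)) + (l/(-9302) + 16734/(-6342)) = (18450 + 3*29*(6 + 126)) + (140/(-9302) + 16734/(-6342)) = (18450 + 3*29*132) + (140*(-1/9302) + 16734*(-1/6342)) = (18450 + 11484) + (-70/4651 - 2789/1057) = 29934 - 13045629/4916107 = 147145701309/4916107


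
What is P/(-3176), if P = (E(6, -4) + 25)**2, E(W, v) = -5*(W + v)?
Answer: -225/3176 ≈ -0.070844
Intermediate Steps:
E(W, v) = -5*W - 5*v
P = 225 (P = ((-5*6 - 5*(-4)) + 25)**2 = ((-30 + 20) + 25)**2 = (-10 + 25)**2 = 15**2 = 225)
P/(-3176) = 225/(-3176) = 225*(-1/3176) = -225/3176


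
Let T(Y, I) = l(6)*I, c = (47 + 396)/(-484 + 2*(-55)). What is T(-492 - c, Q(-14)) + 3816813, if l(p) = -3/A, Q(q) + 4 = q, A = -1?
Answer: 3816759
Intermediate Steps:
Q(q) = -4 + q
c = -443/594 (c = 443/(-484 - 110) = 443/(-594) = 443*(-1/594) = -443/594 ≈ -0.74579)
l(p) = 3 (l(p) = -3/(-1) = -3*(-1) = 3)
T(Y, I) = 3*I
T(-492 - c, Q(-14)) + 3816813 = 3*(-4 - 14) + 3816813 = 3*(-18) + 3816813 = -54 + 3816813 = 3816759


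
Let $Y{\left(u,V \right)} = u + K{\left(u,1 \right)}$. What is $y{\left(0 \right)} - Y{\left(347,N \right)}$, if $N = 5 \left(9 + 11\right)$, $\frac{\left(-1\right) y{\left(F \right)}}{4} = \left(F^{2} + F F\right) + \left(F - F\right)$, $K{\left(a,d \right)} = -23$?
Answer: $-324$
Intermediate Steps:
$y{\left(F \right)} = - 8 F^{2}$ ($y{\left(F \right)} = - 4 \left(\left(F^{2} + F F\right) + \left(F - F\right)\right) = - 4 \left(\left(F^{2} + F^{2}\right) + 0\right) = - 4 \left(2 F^{2} + 0\right) = - 4 \cdot 2 F^{2} = - 8 F^{2}$)
$N = 100$ ($N = 5 \cdot 20 = 100$)
$Y{\left(u,V \right)} = -23 + u$ ($Y{\left(u,V \right)} = u - 23 = -23 + u$)
$y{\left(0 \right)} - Y{\left(347,N \right)} = - 8 \cdot 0^{2} - \left(-23 + 347\right) = \left(-8\right) 0 - 324 = 0 - 324 = -324$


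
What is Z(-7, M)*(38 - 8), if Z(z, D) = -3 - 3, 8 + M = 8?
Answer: -180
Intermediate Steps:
M = 0 (M = -8 + 8 = 0)
Z(z, D) = -6
Z(-7, M)*(38 - 8) = -6*(38 - 8) = -6*30 = -180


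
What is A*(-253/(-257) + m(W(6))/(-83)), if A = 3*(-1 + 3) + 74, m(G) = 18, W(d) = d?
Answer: 1309840/21331 ≈ 61.405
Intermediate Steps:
A = 80 (A = 3*2 + 74 = 6 + 74 = 80)
A*(-253/(-257) + m(W(6))/(-83)) = 80*(-253/(-257) + 18/(-83)) = 80*(-253*(-1/257) + 18*(-1/83)) = 80*(253/257 - 18/83) = 80*(16373/21331) = 1309840/21331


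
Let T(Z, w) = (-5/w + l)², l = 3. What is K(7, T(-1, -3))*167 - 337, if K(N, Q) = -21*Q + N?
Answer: -226628/3 ≈ -75543.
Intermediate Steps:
T(Z, w) = (3 - 5/w)² (T(Z, w) = (-5/w + 3)² = (3 - 5/w)²)
K(N, Q) = N - 21*Q
K(7, T(-1, -3))*167 - 337 = (7 - 21*(-5 + 3*(-3))²/(-3)²)*167 - 337 = (7 - 7*(-5 - 9)²/3)*167 - 337 = (7 - 7*(-14)²/3)*167 - 337 = (7 - 7*196/3)*167 - 337 = (7 - 21*196/9)*167 - 337 = (7 - 1372/3)*167 - 337 = -1351/3*167 - 337 = -225617/3 - 337 = -226628/3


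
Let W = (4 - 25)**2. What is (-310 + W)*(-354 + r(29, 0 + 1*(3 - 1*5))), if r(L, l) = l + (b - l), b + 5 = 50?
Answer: -40479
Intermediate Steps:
b = 45 (b = -5 + 50 = 45)
r(L, l) = 45 (r(L, l) = l + (45 - l) = 45)
W = 441 (W = (-21)**2 = 441)
(-310 + W)*(-354 + r(29, 0 + 1*(3 - 1*5))) = (-310 + 441)*(-354 + 45) = 131*(-309) = -40479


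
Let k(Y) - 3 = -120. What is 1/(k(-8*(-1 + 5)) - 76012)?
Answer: -1/76129 ≈ -1.3136e-5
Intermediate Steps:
k(Y) = -117 (k(Y) = 3 - 120 = -117)
1/(k(-8*(-1 + 5)) - 76012) = 1/(-117 - 76012) = 1/(-76129) = -1/76129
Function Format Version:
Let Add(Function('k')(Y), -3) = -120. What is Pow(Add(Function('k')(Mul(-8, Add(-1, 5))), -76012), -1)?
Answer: Rational(-1, 76129) ≈ -1.3136e-5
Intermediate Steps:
Function('k')(Y) = -117 (Function('k')(Y) = Add(3, -120) = -117)
Pow(Add(Function('k')(Mul(-8, Add(-1, 5))), -76012), -1) = Pow(Add(-117, -76012), -1) = Pow(-76129, -1) = Rational(-1, 76129)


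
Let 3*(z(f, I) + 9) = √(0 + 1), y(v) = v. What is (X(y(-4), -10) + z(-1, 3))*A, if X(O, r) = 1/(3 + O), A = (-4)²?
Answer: -464/3 ≈ -154.67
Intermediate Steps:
A = 16
z(f, I) = -26/3 (z(f, I) = -9 + √(0 + 1)/3 = -9 + √1/3 = -9 + (⅓)*1 = -9 + ⅓ = -26/3)
(X(y(-4), -10) + z(-1, 3))*A = (1/(3 - 4) - 26/3)*16 = (1/(-1) - 26/3)*16 = (-1 - 26/3)*16 = -29/3*16 = -464/3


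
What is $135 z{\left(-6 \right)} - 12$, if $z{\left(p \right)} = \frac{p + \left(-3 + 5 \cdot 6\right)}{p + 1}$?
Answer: $-579$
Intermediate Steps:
$z{\left(p \right)} = \frac{27 + p}{1 + p}$ ($z{\left(p \right)} = \frac{p + \left(-3 + 30\right)}{1 + p} = \frac{p + 27}{1 + p} = \frac{27 + p}{1 + p}$)
$135 z{\left(-6 \right)} - 12 = 135 \frac{27 - 6}{1 - 6} - 12 = 135 \frac{1}{-5} \cdot 21 - 12 = 135 \left(\left(- \frac{1}{5}\right) 21\right) - 12 = 135 \left(- \frac{21}{5}\right) - 12 = -567 - 12 = -579$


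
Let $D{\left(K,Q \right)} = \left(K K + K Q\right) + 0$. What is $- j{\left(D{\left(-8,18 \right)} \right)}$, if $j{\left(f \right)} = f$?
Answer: $80$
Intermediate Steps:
$D{\left(K,Q \right)} = K^{2} + K Q$ ($D{\left(K,Q \right)} = \left(K^{2} + K Q\right) + 0 = K^{2} + K Q$)
$- j{\left(D{\left(-8,18 \right)} \right)} = - \left(-8\right) \left(-8 + 18\right) = - \left(-8\right) 10 = \left(-1\right) \left(-80\right) = 80$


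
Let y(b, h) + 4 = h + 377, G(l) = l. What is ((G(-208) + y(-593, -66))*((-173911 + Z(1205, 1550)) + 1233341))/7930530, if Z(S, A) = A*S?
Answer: 3219898/88117 ≈ 36.541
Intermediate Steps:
y(b, h) = 373 + h (y(b, h) = -4 + (h + 377) = -4 + (377 + h) = 373 + h)
((G(-208) + y(-593, -66))*((-173911 + Z(1205, 1550)) + 1233341))/7930530 = ((-208 + (373 - 66))*((-173911 + 1550*1205) + 1233341))/7930530 = ((-208 + 307)*((-173911 + 1867750) + 1233341))*(1/7930530) = (99*(1693839 + 1233341))*(1/7930530) = (99*2927180)*(1/7930530) = 289790820*(1/7930530) = 3219898/88117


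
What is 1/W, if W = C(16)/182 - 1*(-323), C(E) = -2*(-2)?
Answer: 91/29395 ≈ 0.0030958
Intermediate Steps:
C(E) = 4
W = 29395/91 (W = 4/182 - 1*(-323) = 4*(1/182) + 323 = 2/91 + 323 = 29395/91 ≈ 323.02)
1/W = 1/(29395/91) = 91/29395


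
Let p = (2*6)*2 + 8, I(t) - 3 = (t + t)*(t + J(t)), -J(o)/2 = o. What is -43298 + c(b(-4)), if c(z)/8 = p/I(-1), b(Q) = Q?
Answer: -43042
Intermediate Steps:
J(o) = -2*o
I(t) = 3 - 2*t**2 (I(t) = 3 + (t + t)*(t - 2*t) = 3 + (2*t)*(-t) = 3 - 2*t**2)
p = 32 (p = 12*2 + 8 = 24 + 8 = 32)
c(z) = 256 (c(z) = 8*(32/(3 - 2*(-1)**2)) = 8*(32/(3 - 2*1)) = 8*(32/(3 - 2)) = 8*(32/1) = 8*(32*1) = 8*32 = 256)
-43298 + c(b(-4)) = -43298 + 256 = -43042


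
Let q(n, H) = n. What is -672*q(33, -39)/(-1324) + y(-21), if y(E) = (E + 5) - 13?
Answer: -4055/331 ≈ -12.251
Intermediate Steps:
y(E) = -8 + E (y(E) = (5 + E) - 13 = -8 + E)
-672*q(33, -39)/(-1324) + y(-21) = -22176/(-1324) + (-8 - 21) = -22176*(-1)/1324 - 29 = -672*(-33/1324) - 29 = 5544/331 - 29 = -4055/331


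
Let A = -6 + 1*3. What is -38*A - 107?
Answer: 7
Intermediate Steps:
A = -3 (A = -6 + 3 = -3)
-38*A - 107 = -38*(-3) - 107 = 114 - 107 = 7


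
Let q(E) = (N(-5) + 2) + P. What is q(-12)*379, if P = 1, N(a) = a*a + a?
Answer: 8717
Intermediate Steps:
N(a) = a + a² (N(a) = a² + a = a + a²)
q(E) = 23 (q(E) = (-5*(1 - 5) + 2) + 1 = (-5*(-4) + 2) + 1 = (20 + 2) + 1 = 22 + 1 = 23)
q(-12)*379 = 23*379 = 8717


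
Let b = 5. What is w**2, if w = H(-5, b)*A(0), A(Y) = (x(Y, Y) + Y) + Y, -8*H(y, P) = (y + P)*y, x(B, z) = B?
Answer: 0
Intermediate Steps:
H(y, P) = -y*(P + y)/8 (H(y, P) = -(y + P)*y/8 = -(P + y)*y/8 = -y*(P + y)/8)
A(Y) = 3*Y (A(Y) = (Y + Y) + Y = 2*Y + Y = 3*Y)
w = 0 (w = (-1/8*(-5)*(5 - 5))*(3*0) = -1/8*(-5)*0*0 = 0*0 = 0)
w**2 = 0**2 = 0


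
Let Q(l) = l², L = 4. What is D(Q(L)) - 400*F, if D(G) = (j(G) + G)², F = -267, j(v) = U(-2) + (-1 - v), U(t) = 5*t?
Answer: 106921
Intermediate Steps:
j(v) = -11 - v (j(v) = 5*(-2) + (-1 - v) = -10 + (-1 - v) = -11 - v)
D(G) = 121 (D(G) = ((-11 - G) + G)² = (-11)² = 121)
D(Q(L)) - 400*F = 121 - 400*(-267) = 121 + 106800 = 106921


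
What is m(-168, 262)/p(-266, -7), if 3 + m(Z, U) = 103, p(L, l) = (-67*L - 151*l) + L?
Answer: 100/18613 ≈ 0.0053726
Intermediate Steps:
p(L, l) = -151*l - 66*L (p(L, l) = (-151*l - 67*L) + L = -151*l - 66*L)
m(Z, U) = 100 (m(Z, U) = -3 + 103 = 100)
m(-168, 262)/p(-266, -7) = 100/(-151*(-7) - 66*(-266)) = 100/(1057 + 17556) = 100/18613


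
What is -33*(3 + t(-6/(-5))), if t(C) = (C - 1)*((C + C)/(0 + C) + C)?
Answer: -3003/25 ≈ -120.12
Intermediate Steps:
t(C) = (-1 + C)*(2 + C) (t(C) = (-1 + C)*((2*C)/C + C) = (-1 + C)*(2 + C))
-33*(3 + t(-6/(-5))) = -33*(3 + (-2 - 6/(-5) + (-6/(-5))**2)) = -33*(3 + (-2 - 6*(-1/5) + (-6*(-1/5))**2)) = -33*(3 + (-2 + 6/5 + (6/5)**2)) = -33*(3 + (-2 + 6/5 + 36/25)) = -33*(3 + 16/25) = -33*91/25 = -3003/25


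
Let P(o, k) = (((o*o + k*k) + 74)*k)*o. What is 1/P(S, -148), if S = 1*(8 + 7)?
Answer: -1/49290660 ≈ -2.0288e-8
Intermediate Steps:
S = 15 (S = 1*15 = 15)
P(o, k) = k*o*(74 + k² + o²) (P(o, k) = (((o² + k²) + 74)*k)*o = (((k² + o²) + 74)*k)*o = ((74 + k² + o²)*k)*o = (k*(74 + k² + o²))*o = k*o*(74 + k² + o²))
1/P(S, -148) = 1/(-148*15*(74 + (-148)² + 15²)) = 1/(-148*15*(74 + 21904 + 225)) = 1/(-148*15*22203) = 1/(-49290660) = -1/49290660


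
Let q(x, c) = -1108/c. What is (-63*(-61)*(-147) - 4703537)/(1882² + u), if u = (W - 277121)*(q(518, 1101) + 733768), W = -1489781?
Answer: 2900286129/713718200085298 ≈ 4.0636e-6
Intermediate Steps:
u = -1427440299828920/1101 (u = (-1489781 - 277121)*(-1108/1101 + 733768) = -1766902*(-1108*1/1101 + 733768) = -1766902*(-1108/1101 + 733768) = -1766902*807877460/1101 = -1427440299828920/1101 ≈ -1.2965e+12)
(-63*(-61)*(-147) - 4703537)/(1882² + u) = (-63*(-61)*(-147) - 4703537)/(1882² - 1427440299828920/1101) = (3843*(-147) - 4703537)/(3541924 - 1427440299828920/1101) = (-564921 - 4703537)/(-1427436400170596/1101) = -5268458*(-1101/1427436400170596) = 2900286129/713718200085298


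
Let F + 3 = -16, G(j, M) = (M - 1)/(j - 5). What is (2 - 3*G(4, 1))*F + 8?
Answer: -30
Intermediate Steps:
G(j, M) = (-1 + M)/(-5 + j)
F = -19 (F = -3 - 16 = -19)
(2 - 3*G(4, 1))*F + 8 = (2 - 3*(-1 + 1)/(-5 + 4))*(-19) + 8 = (2 - 3*0/(-1))*(-19) + 8 = (2 - (-3)*0)*(-19) + 8 = (2 - 3*0)*(-19) + 8 = (2 + 0)*(-19) + 8 = 2*(-19) + 8 = -38 + 8 = -30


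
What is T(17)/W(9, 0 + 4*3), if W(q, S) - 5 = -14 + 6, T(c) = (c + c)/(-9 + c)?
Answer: -17/12 ≈ -1.4167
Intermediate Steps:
T(c) = 2*c/(-9 + c) (T(c) = (2*c)/(-9 + c) = 2*c/(-9 + c))
W(q, S) = -3 (W(q, S) = 5 + (-14 + 6) = 5 - 8 = -3)
T(17)/W(9, 0 + 4*3) = (2*17/(-9 + 17))/(-3) = (2*17/8)*(-⅓) = (2*17*(⅛))*(-⅓) = (17/4)*(-⅓) = -17/12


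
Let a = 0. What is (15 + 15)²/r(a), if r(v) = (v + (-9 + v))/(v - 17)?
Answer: 1700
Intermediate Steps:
r(v) = (-9 + 2*v)/(-17 + v)
(15 + 15)²/r(a) = (15 + 15)²/(((-9 + 2*0)/(-17 + 0))) = 30²/(((-9 + 0)/(-17))) = 900/((-1/17*(-9))) = 900/(9/17) = 900*(17/9) = 1700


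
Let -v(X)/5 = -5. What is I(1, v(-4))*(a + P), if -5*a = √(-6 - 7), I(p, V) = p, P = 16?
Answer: 16 - I*√13/5 ≈ 16.0 - 0.72111*I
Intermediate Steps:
v(X) = 25 (v(X) = -5*(-5) = 25)
a = -I*√13/5 (a = -√(-6 - 7)/5 = -I*√13/5 ≈ -0.72111*I)
I(1, v(-4))*(a + P) = 1*(-I*√13/5 + 16) = 1*(16 - I*√13/5) = 16 - I*√13/5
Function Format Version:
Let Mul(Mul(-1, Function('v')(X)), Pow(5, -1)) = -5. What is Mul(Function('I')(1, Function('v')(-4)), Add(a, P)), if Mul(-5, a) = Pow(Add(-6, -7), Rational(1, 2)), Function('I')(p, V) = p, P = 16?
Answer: Add(16, Mul(Rational(-1, 5), I, Pow(13, Rational(1, 2)))) ≈ Add(16.000, Mul(-0.72111, I))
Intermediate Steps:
Function('v')(X) = 25 (Function('v')(X) = Mul(-5, -5) = 25)
a = Mul(Rational(-1, 5), I, Pow(13, Rational(1, 2))) (a = Mul(Rational(-1, 5), Pow(Add(-6, -7), Rational(1, 2))) = Mul(Rational(-1, 5), Pow(-13, Rational(1, 2))) = Mul(Rational(-1, 5), Mul(I, Pow(13, Rational(1, 2)))) = Mul(Rational(-1, 5), I, Pow(13, Rational(1, 2))) ≈ Mul(-0.72111, I))
Mul(Function('I')(1, Function('v')(-4)), Add(a, P)) = Mul(1, Add(Mul(Rational(-1, 5), I, Pow(13, Rational(1, 2))), 16)) = Mul(1, Add(16, Mul(Rational(-1, 5), I, Pow(13, Rational(1, 2))))) = Add(16, Mul(Rational(-1, 5), I, Pow(13, Rational(1, 2))))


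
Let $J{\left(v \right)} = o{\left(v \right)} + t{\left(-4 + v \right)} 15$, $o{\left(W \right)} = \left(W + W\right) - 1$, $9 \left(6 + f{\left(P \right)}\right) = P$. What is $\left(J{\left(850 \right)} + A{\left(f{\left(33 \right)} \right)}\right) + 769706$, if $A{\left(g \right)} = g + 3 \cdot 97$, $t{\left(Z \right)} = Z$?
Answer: $\frac{2353151}{3} \approx 7.8438 \cdot 10^{5}$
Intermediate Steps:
$f{\left(P \right)} = -6 + \frac{P}{9}$
$o{\left(W \right)} = -1 + 2 W$ ($o{\left(W \right)} = 2 W - 1 = -1 + 2 W$)
$J{\left(v \right)} = -61 + 17 v$ ($J{\left(v \right)} = \left(-1 + 2 v\right) + \left(-4 + v\right) 15 = \left(-1 + 2 v\right) + \left(-60 + 15 v\right) = -61 + 17 v$)
$A{\left(g \right)} = 291 + g$ ($A{\left(g \right)} = g + 291 = 291 + g$)
$\left(J{\left(850 \right)} + A{\left(f{\left(33 \right)} \right)}\right) + 769706 = \left(\left(-61 + 17 \cdot 850\right) + \left(291 + \left(-6 + \frac{1}{9} \cdot 33\right)\right)\right) + 769706 = \left(\left(-61 + 14450\right) + \left(291 + \left(-6 + \frac{11}{3}\right)\right)\right) + 769706 = \left(14389 + \left(291 - \frac{7}{3}\right)\right) + 769706 = \left(14389 + \frac{866}{3}\right) + 769706 = \frac{44033}{3} + 769706 = \frac{2353151}{3}$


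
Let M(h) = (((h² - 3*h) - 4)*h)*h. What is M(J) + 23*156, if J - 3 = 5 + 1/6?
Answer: 7951423/1296 ≈ 6135.4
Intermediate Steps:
J = 49/6 (J = 3 + (5 + 1/6) = 3 + (5 + ⅙) = 3 + 31/6 = 49/6 ≈ 8.1667)
M(h) = h²*(-4 + h² - 3*h) (M(h) = ((-4 + h² - 3*h)*h)*h = (h*(-4 + h² - 3*h))*h = h²*(-4 + h² - 3*h))
M(J) + 23*156 = (49/6)²*(-4 + (49/6)² - 3*49/6) + 23*156 = 2401*(-4 + 2401/36 - 49/2)/36 + 3588 = (2401/36)*(1375/36) + 3588 = 3301375/1296 + 3588 = 7951423/1296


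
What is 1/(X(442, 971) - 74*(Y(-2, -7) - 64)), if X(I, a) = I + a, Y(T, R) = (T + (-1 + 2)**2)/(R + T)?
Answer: 9/55267 ≈ 0.00016285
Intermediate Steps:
Y(T, R) = (1 + T)/(R + T) (Y(T, R) = (T + 1**2)/(R + T) = (T + 1)/(R + T) = (1 + T)/(R + T))
1/(X(442, 971) - 74*(Y(-2, -7) - 64)) = 1/((442 + 971) - 74*((1 - 2)/(-7 - 2) - 64)) = 1/(1413 - 74*(-1/(-9) - 64)) = 1/(1413 - 74*(-1/9*(-1) - 64)) = 1/(1413 - 74*(1/9 - 64)) = 1/(1413 - 74*(-575/9)) = 1/(1413 + 42550/9) = 1/(55267/9) = 9/55267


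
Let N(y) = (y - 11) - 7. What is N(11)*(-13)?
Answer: 91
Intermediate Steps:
N(y) = -18 + y (N(y) = (-11 + y) - 7 = -18 + y)
N(11)*(-13) = (-18 + 11)*(-13) = -7*(-13) = 91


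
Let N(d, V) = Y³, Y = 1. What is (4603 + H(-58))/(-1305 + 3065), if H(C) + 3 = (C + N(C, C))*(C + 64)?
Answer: 2129/880 ≈ 2.4193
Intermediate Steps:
N(d, V) = 1 (N(d, V) = 1³ = 1)
H(C) = -3 + (1 + C)*(64 + C) (H(C) = -3 + (C + 1)*(C + 64) = -3 + (1 + C)*(64 + C))
(4603 + H(-58))/(-1305 + 3065) = (4603 + (61 + (-58)² + 65*(-58)))/(-1305 + 3065) = (4603 + (61 + 3364 - 3770))/1760 = (4603 - 345)*(1/1760) = 4258*(1/1760) = 2129/880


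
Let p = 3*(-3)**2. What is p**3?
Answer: 19683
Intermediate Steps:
p = 27 (p = 3*9 = 27)
p**3 = 27**3 = 19683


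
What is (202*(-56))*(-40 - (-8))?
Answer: 361984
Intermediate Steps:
(202*(-56))*(-40 - (-8)) = -11312*(-40 - 1*(-8)) = -11312*(-40 + 8) = -11312*(-32) = 361984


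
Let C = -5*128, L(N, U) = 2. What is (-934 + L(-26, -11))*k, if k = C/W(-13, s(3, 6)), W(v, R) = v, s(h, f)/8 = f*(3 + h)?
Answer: -596480/13 ≈ -45883.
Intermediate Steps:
s(h, f) = 8*f*(3 + h) (s(h, f) = 8*(f*(3 + h)) = 8*f*(3 + h))
C = -640
k = 640/13 (k = -640/(-13) = -640*(-1/13) = 640/13 ≈ 49.231)
(-934 + L(-26, -11))*k = (-934 + 2)*(640/13) = -932*640/13 = -596480/13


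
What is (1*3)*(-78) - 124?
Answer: -358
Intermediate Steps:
(1*3)*(-78) - 124 = 3*(-78) - 124 = -234 - 124 = -358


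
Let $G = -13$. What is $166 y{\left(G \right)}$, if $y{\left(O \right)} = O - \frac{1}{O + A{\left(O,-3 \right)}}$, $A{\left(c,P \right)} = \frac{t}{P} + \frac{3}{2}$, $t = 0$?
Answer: $- \frac{49302}{23} \approx -2143.6$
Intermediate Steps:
$A{\left(c,P \right)} = \frac{3}{2}$ ($A{\left(c,P \right)} = \frac{0}{P} + \frac{3}{2} = 0 + 3 \cdot \frac{1}{2} = 0 + \frac{3}{2} = \frac{3}{2}$)
$y{\left(O \right)} = O - \frac{1}{\frac{3}{2} + O}$ ($y{\left(O \right)} = O - \frac{1}{O + \frac{3}{2}} = O - \frac{1}{\frac{3}{2} + O}$)
$166 y{\left(G \right)} = 166 \frac{-2 + 2 \left(-13\right)^{2} + 3 \left(-13\right)}{3 + 2 \left(-13\right)} = 166 \frac{-2 + 2 \cdot 169 - 39}{3 - 26} = 166 \frac{-2 + 338 - 39}{-23} = 166 \left(\left(- \frac{1}{23}\right) 297\right) = 166 \left(- \frac{297}{23}\right) = - \frac{49302}{23}$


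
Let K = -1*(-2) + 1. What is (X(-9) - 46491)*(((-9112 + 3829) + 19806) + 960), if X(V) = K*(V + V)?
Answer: -720656235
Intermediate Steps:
K = 3 (K = 2 + 1 = 3)
X(V) = 6*V (X(V) = 3*(V + V) = 3*(2*V) = 6*V)
(X(-9) - 46491)*(((-9112 + 3829) + 19806) + 960) = (6*(-9) - 46491)*(((-9112 + 3829) + 19806) + 960) = (-54 - 46491)*((-5283 + 19806) + 960) = -46545*(14523 + 960) = -46545*15483 = -720656235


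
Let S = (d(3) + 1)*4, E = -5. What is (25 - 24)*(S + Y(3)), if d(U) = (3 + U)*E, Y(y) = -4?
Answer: -120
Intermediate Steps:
d(U) = -15 - 5*U (d(U) = (3 + U)*(-5) = -15 - 5*U)
S = -116 (S = ((-15 - 5*3) + 1)*4 = ((-15 - 15) + 1)*4 = (-30 + 1)*4 = -29*4 = -116)
(25 - 24)*(S + Y(3)) = (25 - 24)*(-116 - 4) = 1*(-120) = -120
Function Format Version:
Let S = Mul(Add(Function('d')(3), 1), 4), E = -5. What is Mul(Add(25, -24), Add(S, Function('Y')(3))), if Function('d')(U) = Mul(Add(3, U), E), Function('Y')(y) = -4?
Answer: -120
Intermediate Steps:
Function('d')(U) = Add(-15, Mul(-5, U)) (Function('d')(U) = Mul(Add(3, U), -5) = Add(-15, Mul(-5, U)))
S = -116 (S = Mul(Add(Add(-15, Mul(-5, 3)), 1), 4) = Mul(Add(Add(-15, -15), 1), 4) = Mul(Add(-30, 1), 4) = Mul(-29, 4) = -116)
Mul(Add(25, -24), Add(S, Function('Y')(3))) = Mul(Add(25, -24), Add(-116, -4)) = Mul(1, -120) = -120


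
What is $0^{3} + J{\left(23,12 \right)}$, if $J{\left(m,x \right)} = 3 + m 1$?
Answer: $26$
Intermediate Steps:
$J{\left(m,x \right)} = 3 + m$
$0^{3} + J{\left(23,12 \right)} = 0^{3} + \left(3 + 23\right) = 0 + 26 = 26$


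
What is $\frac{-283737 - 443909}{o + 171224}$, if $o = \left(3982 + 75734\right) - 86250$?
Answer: $- \frac{8461}{1915} \approx -4.4183$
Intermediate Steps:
$o = -6534$ ($o = 79716 - 86250 = -6534$)
$\frac{-283737 - 443909}{o + 171224} = \frac{-283737 - 443909}{-6534 + 171224} = - \frac{727646}{164690} = \left(-727646\right) \frac{1}{164690} = - \frac{8461}{1915}$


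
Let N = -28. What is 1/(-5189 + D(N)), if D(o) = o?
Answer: -1/5217 ≈ -0.00019168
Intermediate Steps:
1/(-5189 + D(N)) = 1/(-5189 - 28) = 1/(-5217) = -1/5217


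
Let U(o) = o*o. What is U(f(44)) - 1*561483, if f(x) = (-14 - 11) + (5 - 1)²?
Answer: -561402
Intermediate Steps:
f(x) = -9 (f(x) = -25 + 4² = -25 + 16 = -9)
U(o) = o²
U(f(44)) - 1*561483 = (-9)² - 1*561483 = 81 - 561483 = -561402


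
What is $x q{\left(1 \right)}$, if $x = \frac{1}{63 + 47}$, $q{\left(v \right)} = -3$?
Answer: $- \frac{3}{110} \approx -0.027273$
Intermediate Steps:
$x = \frac{1}{110} \approx 0.0090909$
$x q{\left(1 \right)} = \frac{1}{110} \left(-3\right) = - \frac{3}{110}$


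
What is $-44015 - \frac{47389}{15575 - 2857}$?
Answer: $- \frac{559830159}{12718} \approx -44019.0$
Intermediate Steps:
$-44015 - \frac{47389}{15575 - 2857} = -44015 - \frac{47389}{12718} = - \frac{559830159}{12718}$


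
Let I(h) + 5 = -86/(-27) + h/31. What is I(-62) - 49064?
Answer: -1324831/27 ≈ -49068.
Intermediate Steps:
I(h) = -49/27 + h/31 (I(h) = -5 + (-86/(-27) + h/31) = -5 + (-86*(-1/27) + h*(1/31)) = -5 + (86/27 + h/31) = -49/27 + h/31)
I(-62) - 49064 = (-49/27 + (1/31)*(-62)) - 49064 = (-49/27 - 2) - 49064 = -103/27 - 49064 = -1324831/27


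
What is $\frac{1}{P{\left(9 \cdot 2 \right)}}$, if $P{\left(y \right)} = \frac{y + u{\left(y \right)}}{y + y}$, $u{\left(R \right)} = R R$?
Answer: $\frac{2}{19} \approx 0.10526$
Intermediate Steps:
$u{\left(R \right)} = R^{2}$
$P{\left(y \right)} = \frac{y + y^{2}}{2 y}$ ($P{\left(y \right)} = \frac{y + y^{2}}{y + y} = \frac{y + y^{2}}{2 y}$)
$\frac{1}{P{\left(9 \cdot 2 \right)}} = \frac{1}{\frac{1}{2} + \frac{9 \cdot 2}{2}} = \frac{1}{\frac{1}{2} + \frac{1}{2} \cdot 18} = \frac{1}{\frac{1}{2} + 9} = \frac{1}{\frac{19}{2}} = \frac{2}{19}$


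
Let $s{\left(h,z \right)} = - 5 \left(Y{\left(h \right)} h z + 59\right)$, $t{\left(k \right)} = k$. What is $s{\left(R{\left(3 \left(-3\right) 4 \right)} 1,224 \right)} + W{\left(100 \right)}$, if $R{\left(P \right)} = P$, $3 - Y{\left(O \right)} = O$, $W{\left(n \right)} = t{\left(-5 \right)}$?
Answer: $1572180$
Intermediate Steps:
$W{\left(n \right)} = -5$
$Y{\left(O \right)} = 3 - O$
$s{\left(h,z \right)} = -295 - 5 h z \left(3 - h\right)$ ($s{\left(h,z \right)} = - 5 \left(\left(3 - h\right) h z + 59\right) = - 5 \left(h \left(3 - h\right) z + 59\right) = - 5 \left(h z \left(3 - h\right) + 59\right) = - 5 \left(59 + h z \left(3 - h\right)\right) = -295 - 5 h z \left(3 - h\right)$)
$s{\left(R{\left(3 \left(-3\right) 4 \right)} 1,224 \right)} + W{\left(100 \right)} = \left(-295 + 5 \cdot 3 \left(-3\right) 4 \cdot 1 \cdot 224 \left(-3 + 3 \left(-3\right) 4 \cdot 1\right)\right) - 5 = \left(-295 + 5 \left(-9\right) 4 \cdot 1 \cdot 224 \left(-3 + \left(-9\right) 4 \cdot 1\right)\right) - 5 = \left(-295 + 5 \left(\left(-36\right) 1\right) 224 \left(-3 - 36\right)\right) - 5 = \left(-295 + 5 \left(-36\right) 224 \left(-3 - 36\right)\right) - 5 = \left(-295 + 5 \left(-36\right) 224 \left(-39\right)\right) - 5 = \left(-295 + 1572480\right) - 5 = 1572185 - 5 = 1572180$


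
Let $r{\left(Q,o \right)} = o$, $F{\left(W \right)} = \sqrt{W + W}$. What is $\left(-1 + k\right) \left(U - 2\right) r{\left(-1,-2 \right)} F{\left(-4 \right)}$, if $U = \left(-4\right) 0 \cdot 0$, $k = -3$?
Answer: $- 32 i \sqrt{2} \approx - 45.255 i$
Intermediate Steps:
$F{\left(W \right)} = \sqrt{2} \sqrt{W}$ ($F{\left(W \right)} = \sqrt{2 W} = \sqrt{2} \sqrt{W}$)
$U = 0$ ($U = 0 \cdot 0 = 0$)
$\left(-1 + k\right) \left(U - 2\right) r{\left(-1,-2 \right)} F{\left(-4 \right)} = \left(-1 - 3\right) \left(0 - 2\right) \left(-2\right) \sqrt{2} \sqrt{-4} = \left(-4\right) \left(-2\right) \left(-2\right) \sqrt{2} \cdot 2 i = 8 \left(-2\right) 2 i \sqrt{2} = - 16 \cdot 2 i \sqrt{2} = - 32 i \sqrt{2}$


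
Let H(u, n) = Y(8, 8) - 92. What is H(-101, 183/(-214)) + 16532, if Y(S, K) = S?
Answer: 16448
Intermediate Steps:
H(u, n) = -84 (H(u, n) = 8 - 92 = -84)
H(-101, 183/(-214)) + 16532 = -84 + 16532 = 16448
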